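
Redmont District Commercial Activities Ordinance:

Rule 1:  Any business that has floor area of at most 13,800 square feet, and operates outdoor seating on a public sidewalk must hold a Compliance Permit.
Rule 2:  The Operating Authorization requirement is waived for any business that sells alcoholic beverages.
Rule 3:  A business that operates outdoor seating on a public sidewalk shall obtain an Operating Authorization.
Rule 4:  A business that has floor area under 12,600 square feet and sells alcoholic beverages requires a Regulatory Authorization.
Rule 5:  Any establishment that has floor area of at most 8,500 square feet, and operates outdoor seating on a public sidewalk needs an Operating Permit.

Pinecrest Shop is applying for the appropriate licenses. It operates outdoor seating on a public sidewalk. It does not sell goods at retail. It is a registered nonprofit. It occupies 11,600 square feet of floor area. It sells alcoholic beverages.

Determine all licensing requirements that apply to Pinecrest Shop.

Compliance Permit, Regulatory Authorization

Rule 1: floor area 11,600 square feet ≤ 13,800 square feet; operates outdoor seating on a public sidewalk → Compliance Permit required.
Rule 2: sells alcoholic beverages → exempt from Operating Authorization.
Rule 3: operates outdoor seating on a public sidewalk → Operating Authorization required.
Rule 4: floor area 11,600 square feet < 12,600 square feet; sells alcoholic beverages → Regulatory Authorization required.
Rule 5: floor area 11,600 square feet > 8,500 square feet; operates outdoor seating on a public sidewalk → Operating Permit not required.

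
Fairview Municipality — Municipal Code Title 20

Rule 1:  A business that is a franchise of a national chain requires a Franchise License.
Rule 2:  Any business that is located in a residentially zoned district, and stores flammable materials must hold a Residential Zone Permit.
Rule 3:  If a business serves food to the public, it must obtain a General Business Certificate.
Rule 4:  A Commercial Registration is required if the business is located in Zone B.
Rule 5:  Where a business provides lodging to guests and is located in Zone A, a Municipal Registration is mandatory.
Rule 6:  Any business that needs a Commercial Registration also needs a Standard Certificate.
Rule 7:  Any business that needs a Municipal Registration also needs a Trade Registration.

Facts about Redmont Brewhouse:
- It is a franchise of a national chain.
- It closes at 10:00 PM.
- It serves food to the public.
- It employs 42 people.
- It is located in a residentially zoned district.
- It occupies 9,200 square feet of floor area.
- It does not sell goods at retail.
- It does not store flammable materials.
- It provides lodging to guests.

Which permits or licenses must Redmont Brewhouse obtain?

Franchise License, General Business Certificate

Rule 1: is a franchise of a national chain → Franchise License required.
Rule 2: is located in a residentially zoned district; does not store flammable materials → Residential Zone Permit not required.
Rule 3: serves food to the public → General Business Certificate required.
Rule 4: is located in a residentially zoned district (not: is located in Zone B) → Commercial Registration not required.
Rule 5: provides lodging to guests; is located in a residentially zoned district (not: is located in Zone A) → Municipal Registration not required.
Rule 6: Commercial Registration is not required → no effect.
Rule 7: Municipal Registration is not required → no effect.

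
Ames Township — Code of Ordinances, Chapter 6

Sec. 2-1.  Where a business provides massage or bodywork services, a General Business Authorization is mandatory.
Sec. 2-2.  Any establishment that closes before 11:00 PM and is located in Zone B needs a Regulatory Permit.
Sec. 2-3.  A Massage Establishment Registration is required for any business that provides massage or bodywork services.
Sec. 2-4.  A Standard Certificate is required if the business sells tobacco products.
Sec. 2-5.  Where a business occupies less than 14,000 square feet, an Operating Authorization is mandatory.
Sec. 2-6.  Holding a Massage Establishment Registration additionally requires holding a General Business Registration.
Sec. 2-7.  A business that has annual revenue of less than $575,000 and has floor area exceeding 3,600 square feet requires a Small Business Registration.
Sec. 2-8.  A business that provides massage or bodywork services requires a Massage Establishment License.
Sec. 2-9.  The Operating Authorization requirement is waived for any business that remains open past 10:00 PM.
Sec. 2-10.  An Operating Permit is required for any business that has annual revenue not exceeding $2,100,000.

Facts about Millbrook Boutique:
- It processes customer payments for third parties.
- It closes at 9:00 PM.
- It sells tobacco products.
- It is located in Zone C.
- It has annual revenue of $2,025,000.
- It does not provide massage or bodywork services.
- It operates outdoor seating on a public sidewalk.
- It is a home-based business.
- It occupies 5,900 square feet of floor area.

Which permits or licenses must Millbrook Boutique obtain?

Operating Authorization, Operating Permit, Standard Certificate

Sec. 2-1. does not provide massage or bodywork services → General Business Authorization not required.
Sec. 2-2. closes 9:00 PM, at/before 11:00 PM; is located in Zone C (not: is located in Zone B) → Regulatory Permit not required.
Sec. 2-3. does not provide massage or bodywork services → Massage Establishment Registration not required.
Sec. 2-4. sells tobacco products → Standard Certificate required.
Sec. 2-5. floor area 5,900 square feet < 14,000 square feet → Operating Authorization required.
Sec. 2-6. Massage Establishment Registration is not required → no effect.
Sec. 2-7. revenue $2,025,000 ≥ $575,000; floor area 5,900 square feet > 3,600 square feet → Small Business Registration not required.
Sec. 2-8. does not provide massage or bodywork services → Massage Establishment License not required.
Sec. 2-9. closes 9:00 PM, at/before 10:00 PM → Operating Authorization exemption does not apply.
Sec. 2-10. revenue $2,025,000 ≤ $2,100,000 → Operating Permit required.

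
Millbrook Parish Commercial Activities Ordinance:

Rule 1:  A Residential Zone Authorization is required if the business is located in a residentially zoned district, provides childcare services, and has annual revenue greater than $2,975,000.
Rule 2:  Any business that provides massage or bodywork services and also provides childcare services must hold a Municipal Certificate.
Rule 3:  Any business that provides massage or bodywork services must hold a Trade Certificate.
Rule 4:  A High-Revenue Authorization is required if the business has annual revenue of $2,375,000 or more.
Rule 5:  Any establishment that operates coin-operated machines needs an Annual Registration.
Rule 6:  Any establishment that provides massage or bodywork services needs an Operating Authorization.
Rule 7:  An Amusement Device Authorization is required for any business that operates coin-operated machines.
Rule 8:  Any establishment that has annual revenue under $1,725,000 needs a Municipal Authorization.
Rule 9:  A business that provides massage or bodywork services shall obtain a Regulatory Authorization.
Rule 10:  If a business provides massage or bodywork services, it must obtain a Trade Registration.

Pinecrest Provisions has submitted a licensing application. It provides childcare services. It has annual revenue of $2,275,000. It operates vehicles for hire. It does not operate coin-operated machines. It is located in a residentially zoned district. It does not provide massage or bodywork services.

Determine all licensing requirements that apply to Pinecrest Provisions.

Rule 1: is located in a residentially zoned district; provides childcare services; revenue $2,275,000 ≤ $2,975,000 → Residential Zone Authorization not required.
Rule 2: does not provide massage or bodywork services; provides childcare services → Municipal Certificate not required.
Rule 3: does not provide massage or bodywork services → Trade Certificate not required.
Rule 4: revenue $2,275,000 < $2,375,000 → High-Revenue Authorization not required.
Rule 5: does not operate coin-operated machines → Annual Registration not required.
Rule 6: does not provide massage or bodywork services → Operating Authorization not required.
Rule 7: does not operate coin-operated machines → Amusement Device Authorization not required.
Rule 8: revenue $2,275,000 ≥ $1,725,000 → Municipal Authorization not required.
Rule 9: does not provide massage or bodywork services → Regulatory Authorization not required.
Rule 10: does not provide massage or bodywork services → Trade Registration not required.

None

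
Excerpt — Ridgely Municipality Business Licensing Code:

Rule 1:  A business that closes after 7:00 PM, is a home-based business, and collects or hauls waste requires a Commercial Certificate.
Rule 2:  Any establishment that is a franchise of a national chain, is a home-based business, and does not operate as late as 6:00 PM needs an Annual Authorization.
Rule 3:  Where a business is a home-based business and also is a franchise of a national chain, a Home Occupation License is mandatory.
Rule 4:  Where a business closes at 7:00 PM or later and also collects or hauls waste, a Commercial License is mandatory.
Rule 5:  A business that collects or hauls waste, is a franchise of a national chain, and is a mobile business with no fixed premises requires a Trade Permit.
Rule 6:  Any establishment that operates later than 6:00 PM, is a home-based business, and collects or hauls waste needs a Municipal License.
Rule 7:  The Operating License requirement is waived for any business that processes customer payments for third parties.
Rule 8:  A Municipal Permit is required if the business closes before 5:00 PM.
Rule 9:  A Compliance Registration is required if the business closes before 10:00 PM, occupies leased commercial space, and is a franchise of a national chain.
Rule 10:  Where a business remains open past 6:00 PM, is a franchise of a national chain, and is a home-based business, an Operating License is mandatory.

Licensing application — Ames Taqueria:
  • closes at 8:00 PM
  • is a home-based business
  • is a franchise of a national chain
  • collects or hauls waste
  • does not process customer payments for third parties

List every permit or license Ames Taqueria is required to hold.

Commercial Certificate, Commercial License, Home Occupation License, Municipal License, Operating License

Rule 1: closes 8:00 PM, after 7:00 PM; is a home-based business; collects or hauls waste → Commercial Certificate required.
Rule 2: is a franchise of a national chain; is a home-based business; closes 8:00 PM, after 6:00 PM → Annual Authorization not required.
Rule 3: is a home-based business; is a franchise of a national chain → Home Occupation License required.
Rule 4: closes 8:00 PM, after 7:00 PM; collects or hauls waste → Commercial License required.
Rule 5: collects or hauls waste; is a franchise of a national chain; is a home-based business (not: is a mobile business with no fixed premises) → Trade Permit not required.
Rule 6: closes 8:00 PM, after 6:00 PM; is a home-based business; collects or hauls waste → Municipal License required.
Rule 7: does not process customer payments for third parties → Operating License exemption does not apply.
Rule 8: closes 8:00 PM, after 5:00 PM → Municipal Permit not required.
Rule 9: closes 8:00 PM, at/before 10:00 PM; is a home-based business (not: occupies leased commercial space); is a franchise of a national chain → Compliance Registration not required.
Rule 10: closes 8:00 PM, after 6:00 PM; is a franchise of a national chain; is a home-based business → Operating License required.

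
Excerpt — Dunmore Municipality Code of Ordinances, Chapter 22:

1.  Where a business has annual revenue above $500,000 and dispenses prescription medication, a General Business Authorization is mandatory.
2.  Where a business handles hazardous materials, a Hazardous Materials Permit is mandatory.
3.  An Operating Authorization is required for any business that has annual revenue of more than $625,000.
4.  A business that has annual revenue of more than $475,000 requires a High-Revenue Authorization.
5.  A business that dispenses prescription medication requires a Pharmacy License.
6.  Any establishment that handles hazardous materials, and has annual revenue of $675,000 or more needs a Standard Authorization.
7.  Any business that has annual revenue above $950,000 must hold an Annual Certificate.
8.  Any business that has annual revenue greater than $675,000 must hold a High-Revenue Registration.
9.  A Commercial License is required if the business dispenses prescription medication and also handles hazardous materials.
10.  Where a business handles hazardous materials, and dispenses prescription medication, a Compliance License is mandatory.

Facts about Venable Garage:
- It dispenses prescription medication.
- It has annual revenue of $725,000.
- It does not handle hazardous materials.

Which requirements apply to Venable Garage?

1. revenue $725,000 > $500,000; dispenses prescription medication → General Business Authorization required.
2. does not handle hazardous materials → Hazardous Materials Permit not required.
3. revenue $725,000 > $625,000 → Operating Authorization required.
4. revenue $725,000 > $475,000 → High-Revenue Authorization required.
5. dispenses prescription medication → Pharmacy License required.
6. does not handle hazardous materials; revenue $725,000 ≥ $675,000 → Standard Authorization not required.
7. revenue $725,000 ≤ $950,000 → Annual Certificate not required.
8. revenue $725,000 > $675,000 → High-Revenue Registration required.
9. dispenses prescription medication; does not handle hazardous materials → Commercial License not required.
10. does not handle hazardous materials; dispenses prescription medication → Compliance License not required.

General Business Authorization, High-Revenue Authorization, High-Revenue Registration, Operating Authorization, Pharmacy License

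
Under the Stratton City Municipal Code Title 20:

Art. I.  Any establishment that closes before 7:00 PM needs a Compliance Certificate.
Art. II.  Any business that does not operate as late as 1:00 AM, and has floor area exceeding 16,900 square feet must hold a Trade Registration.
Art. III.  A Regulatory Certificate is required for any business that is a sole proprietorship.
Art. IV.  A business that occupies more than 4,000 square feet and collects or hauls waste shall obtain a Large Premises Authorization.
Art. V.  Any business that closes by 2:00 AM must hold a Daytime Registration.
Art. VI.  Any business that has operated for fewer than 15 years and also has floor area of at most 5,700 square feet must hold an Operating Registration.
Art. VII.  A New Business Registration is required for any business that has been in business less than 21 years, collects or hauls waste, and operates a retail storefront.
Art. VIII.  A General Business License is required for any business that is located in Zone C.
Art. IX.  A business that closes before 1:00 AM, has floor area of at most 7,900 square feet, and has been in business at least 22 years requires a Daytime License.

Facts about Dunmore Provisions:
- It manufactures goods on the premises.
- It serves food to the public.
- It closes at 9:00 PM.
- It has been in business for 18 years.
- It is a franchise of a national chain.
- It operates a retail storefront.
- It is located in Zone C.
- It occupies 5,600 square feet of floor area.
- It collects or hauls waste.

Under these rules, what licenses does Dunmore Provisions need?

Art. I. closes 9:00 PM, after 7:00 PM → Compliance Certificate not required.
Art. II. closes 9:00 PM, at/before 1:00 AM; floor area 5,600 square feet ≤ 16,900 square feet → Trade Registration not required.
Art. III. is a franchise of a national chain (not: is a sole proprietorship) → Regulatory Certificate not required.
Art. IV. floor area 5,600 square feet > 4,000 square feet; collects or hauls waste → Large Premises Authorization required.
Art. V. closes 9:00 PM, at/before 2:00 AM → Daytime Registration required.
Art. VI. years in business 18 ≥ 15; floor area 5,600 square feet ≤ 5,700 square feet → Operating Registration not required.
Art. VII. years in business 18 < 21; collects or hauls waste; operates a retail storefront → New Business Registration required.
Art. VIII. is located in Zone C → General Business License required.
Art. IX. closes 9:00 PM, at/before 1:00 AM; floor area 5,600 square feet ≤ 7,900 square feet; years in business 18 < 22 → Daytime License not required.

Daytime Registration, General Business License, Large Premises Authorization, New Business Registration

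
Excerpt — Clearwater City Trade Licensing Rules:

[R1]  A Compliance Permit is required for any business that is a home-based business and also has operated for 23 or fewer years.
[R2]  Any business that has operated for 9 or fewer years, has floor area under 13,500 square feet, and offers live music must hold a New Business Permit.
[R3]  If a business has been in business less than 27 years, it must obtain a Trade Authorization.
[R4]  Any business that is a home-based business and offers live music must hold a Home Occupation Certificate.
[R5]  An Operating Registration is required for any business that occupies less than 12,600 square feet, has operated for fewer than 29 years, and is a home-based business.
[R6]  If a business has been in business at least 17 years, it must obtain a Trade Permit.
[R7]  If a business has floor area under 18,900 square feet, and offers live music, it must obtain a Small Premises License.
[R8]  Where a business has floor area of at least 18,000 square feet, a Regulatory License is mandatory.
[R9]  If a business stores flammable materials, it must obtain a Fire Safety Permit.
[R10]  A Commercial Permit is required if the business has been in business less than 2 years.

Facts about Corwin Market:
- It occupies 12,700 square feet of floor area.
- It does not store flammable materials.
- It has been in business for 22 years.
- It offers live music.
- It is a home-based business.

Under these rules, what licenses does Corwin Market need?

Compliance Permit, Home Occupation Certificate, Small Premises License, Trade Authorization, Trade Permit

[R1] is a home-based business; years in business 22 ≤ 23 → Compliance Permit required.
[R2] years in business 22 > 9; floor area 12,700 square feet < 13,500 square feet; offers live music → New Business Permit not required.
[R3] years in business 22 < 27 → Trade Authorization required.
[R4] is a home-based business; offers live music → Home Occupation Certificate required.
[R5] floor area 12,700 square feet ≥ 12,600 square feet; years in business 22 < 29; is a home-based business → Operating Registration not required.
[R6] years in business 22 ≥ 17 → Trade Permit required.
[R7] floor area 12,700 square feet < 18,900 square feet; offers live music → Small Premises License required.
[R8] floor area 12,700 square feet < 18,000 square feet → Regulatory License not required.
[R9] does not store flammable materials → Fire Safety Permit not required.
[R10] years in business 22 ≥ 2 → Commercial Permit not required.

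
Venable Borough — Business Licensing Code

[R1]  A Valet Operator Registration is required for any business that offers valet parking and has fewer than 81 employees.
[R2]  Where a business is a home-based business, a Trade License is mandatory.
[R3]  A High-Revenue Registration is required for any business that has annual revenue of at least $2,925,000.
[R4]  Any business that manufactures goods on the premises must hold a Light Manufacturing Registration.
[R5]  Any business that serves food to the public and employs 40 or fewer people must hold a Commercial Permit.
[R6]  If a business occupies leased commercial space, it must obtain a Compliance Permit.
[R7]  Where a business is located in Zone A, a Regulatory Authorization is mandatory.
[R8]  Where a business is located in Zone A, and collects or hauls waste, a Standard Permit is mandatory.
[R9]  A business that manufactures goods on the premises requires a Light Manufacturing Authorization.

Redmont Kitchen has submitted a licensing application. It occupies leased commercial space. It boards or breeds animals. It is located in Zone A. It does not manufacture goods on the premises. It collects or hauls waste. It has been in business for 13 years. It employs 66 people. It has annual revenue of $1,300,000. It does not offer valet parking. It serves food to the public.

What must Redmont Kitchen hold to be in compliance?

[R1] does not offer valet parking; employees 66 < 81 → Valet Operator Registration not required.
[R2] occupies leased commercial space (not: is a home-based business) → Trade License not required.
[R3] revenue $1,300,000 < $2,925,000 → High-Revenue Registration not required.
[R4] does not manufacture goods on the premises → Light Manufacturing Registration not required.
[R5] serves food to the public; employees 66 > 40 → Commercial Permit not required.
[R6] occupies leased commercial space → Compliance Permit required.
[R7] is located in Zone A → Regulatory Authorization required.
[R8] is located in Zone A; collects or hauls waste → Standard Permit required.
[R9] does not manufacture goods on the premises → Light Manufacturing Authorization not required.

Compliance Permit, Regulatory Authorization, Standard Permit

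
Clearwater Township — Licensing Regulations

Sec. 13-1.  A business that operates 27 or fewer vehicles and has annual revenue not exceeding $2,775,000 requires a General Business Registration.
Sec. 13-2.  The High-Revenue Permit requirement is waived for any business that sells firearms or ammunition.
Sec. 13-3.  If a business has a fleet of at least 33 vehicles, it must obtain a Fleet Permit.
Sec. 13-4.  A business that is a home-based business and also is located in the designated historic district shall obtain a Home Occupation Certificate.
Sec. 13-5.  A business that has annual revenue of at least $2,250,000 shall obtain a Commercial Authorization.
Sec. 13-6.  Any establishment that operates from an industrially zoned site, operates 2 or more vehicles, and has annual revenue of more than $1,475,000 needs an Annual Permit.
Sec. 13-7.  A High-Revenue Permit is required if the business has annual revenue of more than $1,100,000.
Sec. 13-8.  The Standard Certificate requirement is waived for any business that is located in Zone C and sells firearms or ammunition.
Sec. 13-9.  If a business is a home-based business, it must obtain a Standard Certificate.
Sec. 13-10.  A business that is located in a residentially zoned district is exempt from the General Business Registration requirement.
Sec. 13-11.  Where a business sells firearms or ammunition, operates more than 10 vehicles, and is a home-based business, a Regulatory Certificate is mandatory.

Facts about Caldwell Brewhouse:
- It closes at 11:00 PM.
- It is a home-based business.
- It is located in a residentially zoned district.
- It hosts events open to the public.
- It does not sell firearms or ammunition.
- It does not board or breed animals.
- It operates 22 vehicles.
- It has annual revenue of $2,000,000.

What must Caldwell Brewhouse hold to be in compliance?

Sec. 13-1. vehicles 22 ≤ 27; revenue $2,000,000 ≤ $2,775,000 → General Business Registration required.
Sec. 13-2. does not sell firearms or ammunition → High-Revenue Permit exemption does not apply.
Sec. 13-3. vehicles 22 < 33 → Fleet Permit not required.
Sec. 13-4. is a home-based business; is located in a residentially zoned district (not: is located in the designated historic district) → Home Occupation Certificate not required.
Sec. 13-5. revenue $2,000,000 < $2,250,000 → Commercial Authorization not required.
Sec. 13-6. is a home-based business (not: operates from an industrially zoned site); vehicles 22 ≥ 2; revenue $2,000,000 > $1,475,000 → Annual Permit not required.
Sec. 13-7. revenue $2,000,000 > $1,100,000 → High-Revenue Permit required.
Sec. 13-8. is located in a residentially zoned district (not: is located in Zone C); does not sell firearms or ammunition → Standard Certificate exemption does not apply.
Sec. 13-9. is a home-based business → Standard Certificate required.
Sec. 13-10. is located in a residentially zoned district → exempt from General Business Registration.
Sec. 13-11. does not sell firearms or ammunition; vehicles 22 > 10; is a home-based business → Regulatory Certificate not required.

High-Revenue Permit, Standard Certificate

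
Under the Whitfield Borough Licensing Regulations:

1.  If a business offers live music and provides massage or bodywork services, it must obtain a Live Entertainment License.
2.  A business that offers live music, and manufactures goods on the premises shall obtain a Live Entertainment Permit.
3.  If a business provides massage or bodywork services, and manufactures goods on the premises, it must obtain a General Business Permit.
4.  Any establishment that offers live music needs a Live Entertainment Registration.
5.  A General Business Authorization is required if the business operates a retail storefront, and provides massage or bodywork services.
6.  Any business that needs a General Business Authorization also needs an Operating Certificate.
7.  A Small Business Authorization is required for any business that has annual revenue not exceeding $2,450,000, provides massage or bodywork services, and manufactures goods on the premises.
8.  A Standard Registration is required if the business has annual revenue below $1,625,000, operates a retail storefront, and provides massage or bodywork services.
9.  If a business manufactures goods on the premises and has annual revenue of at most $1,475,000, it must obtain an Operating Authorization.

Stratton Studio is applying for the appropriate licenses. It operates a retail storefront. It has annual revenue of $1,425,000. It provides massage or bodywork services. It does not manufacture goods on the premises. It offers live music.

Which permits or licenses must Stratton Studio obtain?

General Business Authorization, Live Entertainment License, Live Entertainment Registration, Operating Certificate, Standard Registration

1. offers live music; provides massage or bodywork services → Live Entertainment License required.
2. offers live music; does not manufacture goods on the premises → Live Entertainment Permit not required.
3. provides massage or bodywork services; does not manufacture goods on the premises → General Business Permit not required.
4. offers live music → Live Entertainment Registration required.
5. operates a retail storefront; provides massage or bodywork services → General Business Authorization required.
6. General Business Authorization is required → Operating Certificate also required.
7. revenue $1,425,000 ≤ $2,450,000; provides massage or bodywork services; does not manufacture goods on the premises → Small Business Authorization not required.
8. revenue $1,425,000 < $1,625,000; operates a retail storefront; provides massage or bodywork services → Standard Registration required.
9. does not manufacture goods on the premises; revenue $1,425,000 ≤ $1,475,000 → Operating Authorization not required.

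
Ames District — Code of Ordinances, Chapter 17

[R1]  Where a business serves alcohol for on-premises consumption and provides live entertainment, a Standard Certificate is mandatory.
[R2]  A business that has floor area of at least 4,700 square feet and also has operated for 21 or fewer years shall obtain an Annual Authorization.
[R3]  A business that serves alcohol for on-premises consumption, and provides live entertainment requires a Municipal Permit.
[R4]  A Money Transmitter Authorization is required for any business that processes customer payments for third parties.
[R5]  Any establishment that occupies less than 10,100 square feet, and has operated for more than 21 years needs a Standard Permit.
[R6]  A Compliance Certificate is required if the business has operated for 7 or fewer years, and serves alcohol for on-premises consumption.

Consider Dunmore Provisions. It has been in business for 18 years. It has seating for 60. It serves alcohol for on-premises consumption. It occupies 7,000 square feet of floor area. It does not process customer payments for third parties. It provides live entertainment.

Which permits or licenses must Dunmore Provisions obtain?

[R1] serves alcohol for on-premises consumption; provides live entertainment → Standard Certificate required.
[R2] floor area 7,000 square feet ≥ 4,700 square feet; years in business 18 ≤ 21 → Annual Authorization required.
[R3] serves alcohol for on-premises consumption; provides live entertainment → Municipal Permit required.
[R4] does not process customer payments for third parties → Money Transmitter Authorization not required.
[R5] floor area 7,000 square feet < 10,100 square feet; years in business 18 ≤ 21 → Standard Permit not required.
[R6] years in business 18 > 7; serves alcohol for on-premises consumption → Compliance Certificate not required.

Annual Authorization, Municipal Permit, Standard Certificate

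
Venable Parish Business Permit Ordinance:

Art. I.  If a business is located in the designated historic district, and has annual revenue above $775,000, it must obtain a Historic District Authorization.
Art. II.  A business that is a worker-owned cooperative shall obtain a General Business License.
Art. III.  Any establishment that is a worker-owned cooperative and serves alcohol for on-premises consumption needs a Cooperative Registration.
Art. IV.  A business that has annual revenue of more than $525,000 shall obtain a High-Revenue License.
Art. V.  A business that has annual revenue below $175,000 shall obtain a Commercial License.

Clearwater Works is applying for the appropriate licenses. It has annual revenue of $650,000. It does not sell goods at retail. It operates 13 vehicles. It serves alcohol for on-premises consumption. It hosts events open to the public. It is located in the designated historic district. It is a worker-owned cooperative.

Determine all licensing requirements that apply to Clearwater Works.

Art. I. is located in the designated historic district; revenue $650,000 ≤ $775,000 → Historic District Authorization not required.
Art. II. is a worker-owned cooperative → General Business License required.
Art. III. is a worker-owned cooperative; serves alcohol for on-premises consumption → Cooperative Registration required.
Art. IV. revenue $650,000 > $525,000 → High-Revenue License required.
Art. V. revenue $650,000 ≥ $175,000 → Commercial License not required.

Cooperative Registration, General Business License, High-Revenue License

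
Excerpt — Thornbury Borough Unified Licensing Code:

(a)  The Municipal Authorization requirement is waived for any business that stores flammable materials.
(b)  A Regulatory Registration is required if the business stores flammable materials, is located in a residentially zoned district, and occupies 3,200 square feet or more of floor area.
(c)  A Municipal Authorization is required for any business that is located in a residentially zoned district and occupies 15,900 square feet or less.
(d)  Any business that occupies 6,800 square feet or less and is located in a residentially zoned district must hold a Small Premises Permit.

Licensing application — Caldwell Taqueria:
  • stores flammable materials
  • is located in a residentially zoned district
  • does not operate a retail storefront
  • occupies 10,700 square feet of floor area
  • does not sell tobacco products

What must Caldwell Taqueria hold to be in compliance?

(a) stores flammable materials → exempt from Municipal Authorization.
(b) stores flammable materials; is located in a residentially zoned district; floor area 10,700 square feet ≥ 3,200 square feet → Regulatory Registration required.
(c) is located in a residentially zoned district; floor area 10,700 square feet ≤ 15,900 square feet → Municipal Authorization required.
(d) floor area 10,700 square feet > 6,800 square feet; is located in a residentially zoned district → Small Premises Permit not required.

Regulatory Registration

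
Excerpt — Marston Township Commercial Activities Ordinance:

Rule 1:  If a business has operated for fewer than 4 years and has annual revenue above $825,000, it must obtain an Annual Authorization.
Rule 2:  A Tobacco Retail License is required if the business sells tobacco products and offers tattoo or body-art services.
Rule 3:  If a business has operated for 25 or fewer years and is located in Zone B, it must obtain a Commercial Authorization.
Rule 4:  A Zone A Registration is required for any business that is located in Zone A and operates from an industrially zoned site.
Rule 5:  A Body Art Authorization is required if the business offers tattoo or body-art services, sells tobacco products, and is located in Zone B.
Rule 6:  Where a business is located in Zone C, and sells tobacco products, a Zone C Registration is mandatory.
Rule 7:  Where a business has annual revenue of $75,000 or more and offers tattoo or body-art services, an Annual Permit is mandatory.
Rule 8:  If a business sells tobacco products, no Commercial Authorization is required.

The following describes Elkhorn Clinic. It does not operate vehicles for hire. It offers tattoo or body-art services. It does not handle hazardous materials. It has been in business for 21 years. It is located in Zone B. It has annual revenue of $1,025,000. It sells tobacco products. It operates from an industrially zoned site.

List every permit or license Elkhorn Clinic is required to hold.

Rule 1: years in business 21 ≥ 4; revenue $1,025,000 > $825,000 → Annual Authorization not required.
Rule 2: sells tobacco products; offers tattoo or body-art services → Tobacco Retail License required.
Rule 3: years in business 21 ≤ 25; is located in Zone B → Commercial Authorization required.
Rule 4: is located in Zone B (not: is located in Zone A); operates from an industrially zoned site → Zone A Registration not required.
Rule 5: offers tattoo or body-art services; sells tobacco products; is located in Zone B → Body Art Authorization required.
Rule 6: is located in Zone B (not: is located in Zone C); sells tobacco products → Zone C Registration not required.
Rule 7: revenue $1,025,000 ≥ $75,000; offers tattoo or body-art services → Annual Permit required.
Rule 8: sells tobacco products → exempt from Commercial Authorization.

Annual Permit, Body Art Authorization, Tobacco Retail License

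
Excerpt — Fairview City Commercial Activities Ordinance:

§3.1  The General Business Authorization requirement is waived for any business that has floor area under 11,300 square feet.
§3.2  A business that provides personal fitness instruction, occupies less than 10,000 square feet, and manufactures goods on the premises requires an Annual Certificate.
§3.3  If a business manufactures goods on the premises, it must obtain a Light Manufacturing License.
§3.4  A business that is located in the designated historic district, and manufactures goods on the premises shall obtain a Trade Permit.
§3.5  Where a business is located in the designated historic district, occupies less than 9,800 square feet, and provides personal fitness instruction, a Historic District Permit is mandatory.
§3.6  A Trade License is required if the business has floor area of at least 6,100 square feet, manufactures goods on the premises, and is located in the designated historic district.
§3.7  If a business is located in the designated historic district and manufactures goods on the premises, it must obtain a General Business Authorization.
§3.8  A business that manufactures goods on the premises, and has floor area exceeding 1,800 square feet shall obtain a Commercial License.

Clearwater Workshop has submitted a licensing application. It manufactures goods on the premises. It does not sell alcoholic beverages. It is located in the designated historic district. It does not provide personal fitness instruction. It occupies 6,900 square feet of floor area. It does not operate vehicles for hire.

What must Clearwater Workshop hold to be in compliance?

§3.1 floor area 6,900 square feet < 11,300 square feet → exempt from General Business Authorization.
§3.2 does not provide personal fitness instruction; floor area 6,900 square feet < 10,000 square feet; manufactures goods on the premises → Annual Certificate not required.
§3.3 manufactures goods on the premises → Light Manufacturing License required.
§3.4 is located in the designated historic district; manufactures goods on the premises → Trade Permit required.
§3.5 is located in the designated historic district; floor area 6,900 square feet < 9,800 square feet; does not provide personal fitness instruction → Historic District Permit not required.
§3.6 floor area 6,900 square feet ≥ 6,100 square feet; manufactures goods on the premises; is located in the designated historic district → Trade License required.
§3.7 is located in the designated historic district; manufactures goods on the premises → General Business Authorization required.
§3.8 manufactures goods on the premises; floor area 6,900 square feet > 1,800 square feet → Commercial License required.

Commercial License, Light Manufacturing License, Trade License, Trade Permit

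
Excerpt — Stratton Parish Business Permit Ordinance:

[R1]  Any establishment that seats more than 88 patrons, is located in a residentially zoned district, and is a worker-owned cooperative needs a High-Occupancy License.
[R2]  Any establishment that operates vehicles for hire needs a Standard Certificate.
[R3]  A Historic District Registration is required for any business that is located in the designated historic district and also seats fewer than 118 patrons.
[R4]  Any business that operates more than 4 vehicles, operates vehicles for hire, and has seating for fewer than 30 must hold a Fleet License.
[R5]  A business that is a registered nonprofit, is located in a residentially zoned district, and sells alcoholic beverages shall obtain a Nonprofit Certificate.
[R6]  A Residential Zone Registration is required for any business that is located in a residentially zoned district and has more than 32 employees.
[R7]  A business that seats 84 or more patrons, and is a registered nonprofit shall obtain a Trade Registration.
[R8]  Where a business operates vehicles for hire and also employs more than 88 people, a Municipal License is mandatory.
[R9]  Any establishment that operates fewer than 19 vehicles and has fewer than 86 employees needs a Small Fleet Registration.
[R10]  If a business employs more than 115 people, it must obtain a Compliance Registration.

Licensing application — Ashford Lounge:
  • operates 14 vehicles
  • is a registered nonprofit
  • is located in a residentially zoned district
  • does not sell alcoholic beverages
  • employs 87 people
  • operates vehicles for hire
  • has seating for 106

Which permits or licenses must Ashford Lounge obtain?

[R1] seating 106 > 88; is located in a residentially zoned district; is a registered nonprofit (not: is a worker-owned cooperative) → High-Occupancy License not required.
[R2] operates vehicles for hire → Standard Certificate required.
[R3] is located in a residentially zoned district (not: is located in the designated historic district); seating 106 < 118 → Historic District Registration not required.
[R4] vehicles 14 > 4; operates vehicles for hire; seating 106 ≥ 30 → Fleet License not required.
[R5] is a registered nonprofit; is located in a residentially zoned district; does not sell alcoholic beverages → Nonprofit Certificate not required.
[R6] is located in a residentially zoned district; employees 87 > 32 → Residential Zone Registration required.
[R7] seating 106 ≥ 84; is a registered nonprofit → Trade Registration required.
[R8] operates vehicles for hire; employees 87 ≤ 88 → Municipal License not required.
[R9] vehicles 14 < 19; employees 87 ≥ 86 → Small Fleet Registration not required.
[R10] employees 87 ≤ 115 → Compliance Registration not required.

Residential Zone Registration, Standard Certificate, Trade Registration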